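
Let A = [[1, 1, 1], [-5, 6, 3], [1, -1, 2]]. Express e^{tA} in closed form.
e^{tA} = [[(1 - 2*t)*e^{3*t}, t*e^{3*t}, t*e^{3*t}], [t*(-t - 5)*e^{3*t}, (t^2 + 6*t + 2)*e^{3*t}/2, t*(t + 6)*e^{3*t}/2], [t*(t + 1)*e^{3*t}, t*(-t - 2)*e^{3*t}/2, (-t^2/2 - t + 1)*e^{3*t}]]

A has Jordan form J = [[3, 1, 0], [0, 3, 1], [0, 0, 3]] with A = PJP^{-1}, so e^{tA} = P e^{tJ} P^{-1}.

For a Jordan block J_k(λ), e^{tJ_k(λ)} = e^{λt} · (I + tN + t^2 N^2/2! + ... + t^{k-1} N^{k-1}/(k-1)!) where N is the nilpotent superdiagonal part.

Assembling the blocks and conjugating back gives the entries of e^{tA} as shown above.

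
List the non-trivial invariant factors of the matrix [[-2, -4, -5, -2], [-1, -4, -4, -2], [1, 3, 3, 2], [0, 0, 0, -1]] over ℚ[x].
The Jordan structure of A has elementary divisors (x + 1)^3, (x + 1). Arranging the block sizes at each eigenvalue in decreasing order and taking row products gives the invariant factors.

Invariant factors (smallest first, each dividing the next): x + 1, (x + 1)^3.

Check: the last factor (x + 1)^3 is the minimal polynomial, and the product (x + 1)^4 is the characteristic polynomial.

x + 1, (x + 1)^3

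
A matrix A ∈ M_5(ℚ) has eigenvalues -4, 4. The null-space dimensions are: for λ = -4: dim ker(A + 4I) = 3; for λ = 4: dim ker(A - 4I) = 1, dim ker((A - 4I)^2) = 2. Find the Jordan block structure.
Jordan blocks: (-4, 1), (-4, 1), (-4, 1), (4, 2)

λ = -4: successive nullity increments [3] count blocks of size ≥ k; block sizes are [1, 1, 1].
λ = 4: successive nullity increments [1, 1] count blocks of size ≥ k; block sizes are [2].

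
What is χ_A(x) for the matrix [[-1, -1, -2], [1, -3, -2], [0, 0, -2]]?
xI - A = [[x + 1, 1, 2], [-1, x + 3, 2], [0, 0, x + 2]].

Expanding det(xI - A) along the first row:
det(xI - A) = + (x + 1)·det([[x + 3, 2], [0, x + 2]]) - (1)·det([[-1, 2], [0, x + 2]]) + (2)·det([[-1, x + 3], [0, 0]]).

Evaluating gives χ_A(x) = x^3 + 6x^2 + 12x + 8 = (x + 2)^3.

χ_A(x) = (x + 2)^3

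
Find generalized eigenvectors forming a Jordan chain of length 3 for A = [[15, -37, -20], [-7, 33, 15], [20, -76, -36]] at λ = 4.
v_1 = [[8, -8, 19]]^T, v_2 = [[4, -3, 8]]^T, v_3 = [[-5, 5, -12]]^T

We seek v_1 ∈ ker((A - 4I)^3) \ ker((A - 4I)^2), then set v_{i+1} = (A - 4I) v_i.

One such chain is v_1 = [[8, -8, 19]]^T, v_2 = [[4, -3, 8]]^T, v_3 = [[-5, 5, -12]]^T. Check: (A - 4I) v_3 = [[0, 0, 0]]^T = 0.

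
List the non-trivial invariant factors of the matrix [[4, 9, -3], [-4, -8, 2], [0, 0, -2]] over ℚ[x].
The Jordan structure of A has elementary divisors (x + 2)^2, (x + 2). Arranging the block sizes at each eigenvalue in decreasing order and taking row products gives the invariant factors.

Invariant factors (smallest first, each dividing the next): x + 2, (x + 2)^2.

Check: the last factor (x + 2)^2 is the minimal polynomial, and the product (x + 2)^3 is the characteristic polynomial.

x + 2, (x + 2)^2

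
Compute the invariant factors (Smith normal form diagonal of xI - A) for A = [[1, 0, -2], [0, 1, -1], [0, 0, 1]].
x - 1, (x - 1)^2

The Jordan structure of A has elementary divisors (x - 1)^2, (x - 1). Arranging the block sizes at each eigenvalue in decreasing order and taking row products gives the invariant factors.

Invariant factors (smallest first, each dividing the next): x - 1, (x - 1)^2.

Check: the last factor (x - 1)^2 is the minimal polynomial, and the product (x - 1)^3 is the characteristic polynomial.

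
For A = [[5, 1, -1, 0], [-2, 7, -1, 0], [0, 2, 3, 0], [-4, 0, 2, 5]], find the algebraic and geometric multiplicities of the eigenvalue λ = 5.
The characteristic polynomial is (x - 5)^4, so the factor x - 5 appears with exponent 4: the algebraic multiplicity is 4.

rank(A - 5I) = 2, so the eigenspace has dimension 4 - 2 = 2: the geometric multiplicity is 2.

Since 2 < 4, A is not diagonalizable.

algebraic multiplicity 4, geometric multiplicity 2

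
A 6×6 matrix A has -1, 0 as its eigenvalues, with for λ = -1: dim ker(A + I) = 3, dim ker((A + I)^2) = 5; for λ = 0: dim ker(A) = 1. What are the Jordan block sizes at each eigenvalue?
Jordan blocks: (-1, 2), (-1, 2), (-1, 1), (0, 1)

λ = -1: successive nullity increments [3, 2] count blocks of size ≥ k; block sizes are [2, 2, 1].
λ = 0: successive nullity increments [1] count blocks of size ≥ k; block sizes are [1].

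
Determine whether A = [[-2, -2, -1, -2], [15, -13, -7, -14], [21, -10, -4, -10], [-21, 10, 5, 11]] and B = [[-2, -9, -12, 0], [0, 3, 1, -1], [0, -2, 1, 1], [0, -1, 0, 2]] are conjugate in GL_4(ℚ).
No.

trace(A) = -8 but trace(B) = 4. The trace is a similarity invariant, so A and B are not similar.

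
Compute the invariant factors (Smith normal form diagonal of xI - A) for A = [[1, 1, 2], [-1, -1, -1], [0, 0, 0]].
x^3

The Jordan structure of A has elementary divisors x^3. Arranging the block sizes at each eigenvalue in decreasing order and taking row products gives the invariant factors.

Invariant factors (smallest first, each dividing the next): x^3.

Check: the last factor x^3 is the minimal polynomial, and the product x^3 is the characteristic polynomial.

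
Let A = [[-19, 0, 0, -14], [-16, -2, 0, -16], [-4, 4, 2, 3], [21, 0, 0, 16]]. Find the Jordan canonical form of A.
The characteristic polynomial is det(xI - A) = (x - 2)^2(x + 2)(x + 5), so the eigenvalues are -5 (algebraic multiplicity 1), -2 (algebraic multiplicity 1), 2 (algebraic multiplicity 2).

For λ = -5: algebraic multiplicity 1 gives one 1×1 block.

For λ = -2: algebraic multiplicity 1 gives one 1×1 block.

For λ = 2: rank(A - 2I) = 3, rank((A - 2I)^2) = 2. The eigenspace has dimension 4 - 3 = 1, so there is 1 Jordan block; the rank sequence gives block sizes [2].

Assembling the blocks gives the Jordan form J above.

J = [[-5, 0, 0, 0], [0, -2, 0, 0], [0, 0, 2, 1], [0, 0, 0, 2]]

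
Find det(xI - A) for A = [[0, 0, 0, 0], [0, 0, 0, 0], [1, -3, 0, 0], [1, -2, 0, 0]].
χ_A(x) = x^4

xI - A = [[x, 0, 0, 0], [0, x, 0, 0], [-1, 3, x, 0], [-1, 2, 0, x]].

Expanding det(xI - A) along the first row:
det(xI - A) = + (x)·det([[x, 0, 0], [3, x, 0], [2, 0, x]]) - (0)·det([[0, 0, 0], [-1, x, 0], [-1, 0, x]]) + (0)·det([[0, x, 0], [-1, 3, 0], [-1, 2, x]]) - (0)·det([[0, x, 0], [-1, 3, x], [-1, 2, 0]]).

Evaluating gives χ_A(x) = x^4.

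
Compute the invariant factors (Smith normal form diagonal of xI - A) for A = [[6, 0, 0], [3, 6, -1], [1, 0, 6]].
(x - 6)^3

The Jordan structure of A has elementary divisors (x - 6)^3. Arranging the block sizes at each eigenvalue in decreasing order and taking row products gives the invariant factors.

Invariant factors (smallest first, each dividing the next): (x - 6)^3.

Check: the last factor (x - 6)^3 is the minimal polynomial, and the product (x - 6)^3 is the characteristic polynomial.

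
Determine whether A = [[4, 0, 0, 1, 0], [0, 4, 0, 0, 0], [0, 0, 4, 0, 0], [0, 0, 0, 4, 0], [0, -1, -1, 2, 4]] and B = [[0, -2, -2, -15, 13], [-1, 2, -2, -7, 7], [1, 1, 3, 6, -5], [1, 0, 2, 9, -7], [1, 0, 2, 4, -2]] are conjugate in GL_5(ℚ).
trace(A) = 20 but trace(B) = 12. The trace is a similarity invariant, so A and B are not similar.

No.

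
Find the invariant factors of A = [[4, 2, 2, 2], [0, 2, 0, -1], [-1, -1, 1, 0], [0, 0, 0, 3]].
x - 2, (x - 3)^2(x - 2)

The Jordan structure of A has elementary divisors (x - 2), (x - 2), (x - 3)^2. Arranging the block sizes at each eigenvalue in decreasing order and taking row products gives the invariant factors.

Invariant factors (smallest first, each dividing the next): x - 2, (x - 3)^2(x - 2).

Check: the last factor (x - 3)^2(x - 2) is the minimal polynomial, and the product (x - 3)^2(x - 2)^2 is the characteristic polynomial.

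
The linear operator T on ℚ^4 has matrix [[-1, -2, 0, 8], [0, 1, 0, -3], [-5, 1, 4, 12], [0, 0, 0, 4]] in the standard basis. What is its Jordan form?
The characteristic polynomial is det(xI - A) = (x - 4)^2(x - 1)(x + 1), so the eigenvalues are -1 (algebraic multiplicity 1), 1 (algebraic multiplicity 1), 4 (algebraic multiplicity 2).

For λ = -1: algebraic multiplicity 1 gives one 1×1 block.

For λ = 1: algebraic multiplicity 1 gives one 1×1 block.

For λ = 4: rank(A - 4I) = 3, rank((A - 4I)^2) = 2. The eigenspace has dimension 4 - 3 = 1, so there is 1 Jordan block; the rank sequence gives block sizes [2].

Assembling the blocks gives the Jordan form J above.

J = [[-1, 0, 0, 0], [0, 1, 0, 0], [0, 0, 4, 1], [0, 0, 0, 4]]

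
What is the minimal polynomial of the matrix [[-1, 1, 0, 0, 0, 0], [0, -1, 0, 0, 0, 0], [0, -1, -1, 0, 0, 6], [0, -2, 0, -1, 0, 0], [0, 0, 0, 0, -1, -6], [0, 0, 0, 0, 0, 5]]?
The characteristic polynomial factors as (x - 5)(x + 1)^5. The minimal polynomial is ∏(x - λ)^{k_λ} where k_λ is the size of the largest Jordan block at λ.

For λ = -1: rank(A + I) = 2, and the largest Jordan block has size 2 (the smallest k with rank((A + I)^k) = rank((A + I)^(k+1))).
For λ = 5: rank(A - 5I) = 5, and the largest Jordan block has size 1 (the smallest k with rank((A - 5I)^k) = rank((A - 5I)^(k+1))).

So m_A(x) = (x - 5)(x + 1)^2.

m_A(x) = (x - 5)(x + 1)^2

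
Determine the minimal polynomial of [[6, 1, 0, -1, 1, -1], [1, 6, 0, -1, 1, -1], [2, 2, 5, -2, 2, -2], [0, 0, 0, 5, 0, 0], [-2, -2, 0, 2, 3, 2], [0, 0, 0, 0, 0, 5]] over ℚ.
m_A(x) = (x - 5)^2

The characteristic polynomial factors as (x - 5)^6. The minimal polynomial is ∏(x - λ)^{k_λ} where k_λ is the size of the largest Jordan block at λ.

For λ = 5: rank(A - 5I) = 1, and the largest Jordan block has size 2 (the smallest k with rank((A - 5I)^k) = rank((A - 5I)^(k+1))).

So m_A(x) = (x - 5)^2.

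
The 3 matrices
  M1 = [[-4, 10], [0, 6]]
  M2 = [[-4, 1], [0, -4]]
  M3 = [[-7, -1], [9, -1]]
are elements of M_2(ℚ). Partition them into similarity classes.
2 classes: {M1}, {M2, M3}

Characteristic polynomials: χ_{M1} = (x - 6)(x + 4), χ_{M2} = (x + 4)^2, χ_{M3} = (x + 4)^2.

{M1}: invariant factors (x - 6)(x + 4).

{M2, M3}: invariant factors (x + 4)^2.

Matrices are similar if and only if their invariant-factor lists agree; the partition into similarity classes is {M1}, {M2, M3}.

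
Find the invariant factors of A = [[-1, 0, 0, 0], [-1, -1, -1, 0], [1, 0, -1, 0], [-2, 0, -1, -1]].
x + 1, (x + 1)^3

The Jordan structure of A has elementary divisors (x + 1)^3, (x + 1). Arranging the block sizes at each eigenvalue in decreasing order and taking row products gives the invariant factors.

Invariant factors (smallest first, each dividing the next): x + 1, (x + 1)^3.

Check: the last factor (x + 1)^3 is the minimal polynomial, and the product (x + 1)^4 is the characteristic polynomial.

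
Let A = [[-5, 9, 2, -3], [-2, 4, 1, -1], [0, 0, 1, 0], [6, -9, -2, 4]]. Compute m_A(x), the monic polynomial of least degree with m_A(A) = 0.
m_A(x) = (x - 1)^3

The characteristic polynomial factors as (x - 1)^4. The minimal polynomial is ∏(x - λ)^{k_λ} where k_λ is the size of the largest Jordan block at λ.

For λ = 1: rank(A - I) = 2, and the largest Jordan block has size 3 (the smallest k with rank((A - I)^k) = rank((A - I)^(k+1))).

So m_A(x) = (x - 1)^3.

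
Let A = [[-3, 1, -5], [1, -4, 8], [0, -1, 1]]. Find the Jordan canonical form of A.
The characteristic polynomial is det(xI - A) = (x + 2)^3, so the eigenvalues are -2 (algebraic multiplicity 3).

For λ = -2: rank(A + 2I) = 2, rank((A + 2I)^2) = 1, rank((A + 2I)^3) = 0. The eigenspace has dimension 3 - 2 = 1, so there is 1 Jordan block; the rank sequence gives block sizes [3].

Assembling the blocks gives the Jordan form J above.

J = [[-2, 1, 0], [0, -2, 1], [0, 0, -2]]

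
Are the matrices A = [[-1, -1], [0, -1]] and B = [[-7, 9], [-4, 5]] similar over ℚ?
Yes.

Two matrices over a field are similar if and only if they have the same invariant factors.

Both A and B have characteristic polynomial (x + 1)^2 and minimal polynomial (x + 1)^2. Computing further, both have invariant factors (x + 1)^2. Hence A and B are similar.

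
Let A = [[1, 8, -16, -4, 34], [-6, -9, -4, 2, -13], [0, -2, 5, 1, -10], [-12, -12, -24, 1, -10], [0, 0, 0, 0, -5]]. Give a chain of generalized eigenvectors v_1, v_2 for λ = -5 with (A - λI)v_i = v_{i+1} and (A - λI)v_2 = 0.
v_1 = [[-3, 0, 1, 0, 1]]^T, v_2 = [[0, 1, 0, 2, 0]]^T

We seek v_1 ∈ ker((A + 5I)^2) \ ker(A + 5I), then set v_{i+1} = (A + 5I) v_i.

One such chain is v_1 = [[-3, 0, 1, 0, 1]]^T, v_2 = [[0, 1, 0, 2, 0]]^T. Check: (A + 5I) v_2 = [[0, 0, 0, 0, 0]]^T = 0.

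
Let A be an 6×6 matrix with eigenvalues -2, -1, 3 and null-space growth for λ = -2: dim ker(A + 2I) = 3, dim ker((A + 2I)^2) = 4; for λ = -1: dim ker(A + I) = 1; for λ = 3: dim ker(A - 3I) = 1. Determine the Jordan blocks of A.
Jordan blocks: (-2, 2), (-2, 1), (-2, 1), (-1, 1), (3, 1)

λ = -2: successive nullity increments [3, 1] count blocks of size ≥ k; block sizes are [2, 1, 1].
λ = -1: successive nullity increments [1] count blocks of size ≥ k; block sizes are [1].
λ = 3: successive nullity increments [1] count blocks of size ≥ k; block sizes are [1].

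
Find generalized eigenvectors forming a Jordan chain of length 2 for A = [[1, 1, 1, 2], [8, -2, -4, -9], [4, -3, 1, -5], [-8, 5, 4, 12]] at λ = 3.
We seek v_1 ∈ ker((A - 3I)^2) \ ker(A - 3I), then set v_{i+1} = (A - 3I) v_i.

One such chain is v_1 = [[0, -2, -1, 2]]^T, v_2 = [[1, -4, -2, 4]]^T. Check: (A - 3I) v_2 = [[0, 0, 0, 0]]^T = 0.

v_1 = [[0, -2, -1, 2]]^T, v_2 = [[1, -4, -2, 4]]^T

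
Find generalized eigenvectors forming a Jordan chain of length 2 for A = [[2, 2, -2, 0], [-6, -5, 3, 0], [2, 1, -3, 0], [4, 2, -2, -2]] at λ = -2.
v_1 = [[-1, 3, 0, 2]]^T, v_2 = [[2, -3, 1, 2]]^T

We seek v_1 ∈ ker((A + 2I)^2) \ ker(A + 2I), then set v_{i+1} = (A + 2I) v_i.

One such chain is v_1 = [[-1, 3, 0, 2]]^T, v_2 = [[2, -3, 1, 2]]^T. Check: (A + 2I) v_2 = [[0, 0, 0, 0]]^T = 0.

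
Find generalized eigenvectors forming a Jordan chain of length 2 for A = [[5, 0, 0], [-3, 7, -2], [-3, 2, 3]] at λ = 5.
We seek v_1 ∈ ker((A - 5I)^2) \ ker(A - 5I), then set v_{i+1} = (A - 5I) v_i.

One such chain is v_1 = [[1, 4, 2]]^T, v_2 = [[0, 1, 1]]^T. Check: (A - 5I) v_2 = [[0, 0, 0]]^T = 0.

v_1 = [[1, 4, 2]]^T, v_2 = [[0, 1, 1]]^T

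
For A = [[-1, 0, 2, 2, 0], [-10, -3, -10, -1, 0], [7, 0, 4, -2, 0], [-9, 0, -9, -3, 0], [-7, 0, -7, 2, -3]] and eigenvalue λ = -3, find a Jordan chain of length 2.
v_1 = [[-3, -1, 3, -1, -3]]^T, v_2 = [[-2, 1, 2, 0, -2]]^T

We seek v_1 ∈ ker((A + 3I)^2) \ ker(A + 3I), then set v_{i+1} = (A + 3I) v_i.

One such chain is v_1 = [[-3, -1, 3, -1, -3]]^T, v_2 = [[-2, 1, 2, 0, -2]]^T. Check: (A + 3I) v_2 = [[0, 0, 0, 0, 0]]^T = 0.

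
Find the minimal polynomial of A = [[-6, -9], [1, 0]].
m_A(x) = (x + 3)^2

The characteristic polynomial factors as (x + 3)^2. The minimal polynomial is ∏(x - λ)^{k_λ} where k_λ is the size of the largest Jordan block at λ.

For λ = -3: rank(A + 3I) = 1, and the largest Jordan block has size 2 (the smallest k with rank((A + 3I)^k) = rank((A + 3I)^(k+1))).

So m_A(x) = (x + 3)^2.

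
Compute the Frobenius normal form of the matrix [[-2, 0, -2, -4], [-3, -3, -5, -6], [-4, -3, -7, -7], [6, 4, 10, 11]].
The invariant factors of A (the non-unit diagonal entries of the Smith normal form of xI - A over ℚ[x]) are (x + 1)(x^3 + 4x - 2), each dividing the next. The characteristic polynomial is their product, (x + 1)(x^3 + 4x - 2).

The rational canonical form is the block-diagonal matrix of companion matrices C(f_i):
R = [[0, 0, 0, 2], [1, 0, 0, -2], [0, 1, 0, -4], [0, 0, 1, -1]].

Note the characteristic polynomial does not split into linear factors over ℚ, so A has no Jordan form over ℚ; the rational canonical form exists over any field.

R = [[0, 0, 0, 2], [1, 0, 0, -2], [0, 1, 0, -4], [0, 0, 1, -1]]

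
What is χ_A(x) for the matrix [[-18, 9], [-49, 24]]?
χ_A(x) = (x - 3)^2

xI - A = [[x + 18, -9], [49, x - 24]].

Expanding det(xI - A) along the first row:
det(xI - A) = + (x + 18)·det([[x - 24]]) - (-9)·det([[49]]).

Evaluating gives χ_A(x) = x^2 - 6x + 9 = (x - 3)^2.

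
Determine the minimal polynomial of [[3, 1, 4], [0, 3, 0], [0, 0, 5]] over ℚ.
The characteristic polynomial factors as (x - 5)(x - 3)^2. The minimal polynomial is ∏(x - λ)^{k_λ} where k_λ is the size of the largest Jordan block at λ.

For λ = 3: rank(A - 3I) = 2, and the largest Jordan block has size 2 (the smallest k with rank((A - 3I)^k) = rank((A - 3I)^(k+1))).
For λ = 5: rank(A - 5I) = 2, and the largest Jordan block has size 1 (the smallest k with rank((A - 5I)^k) = rank((A - 5I)^(k+1))).

So m_A(x) = (x - 5)(x - 3)^2.

m_A(x) = (x - 5)(x - 3)^2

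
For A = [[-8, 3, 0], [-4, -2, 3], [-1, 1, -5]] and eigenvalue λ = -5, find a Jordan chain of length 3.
v_1 = [[2, 2, 1]]^T, v_2 = [[0, 1, 0]]^T, v_3 = [[3, 3, 1]]^T

We seek v_1 ∈ ker((A + 5I)^3) \ ker((A + 5I)^2), then set v_{i+1} = (A + 5I) v_i.

One such chain is v_1 = [[2, 2, 1]]^T, v_2 = [[0, 1, 0]]^T, v_3 = [[3, 3, 1]]^T. Check: (A + 5I) v_3 = [[0, 0, 0]]^T = 0.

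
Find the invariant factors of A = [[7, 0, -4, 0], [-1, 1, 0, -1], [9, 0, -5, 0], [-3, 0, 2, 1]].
The Jordan structure of A has elementary divisors (x - 1)^3, (x - 1). Arranging the block sizes at each eigenvalue in decreasing order and taking row products gives the invariant factors.

Invariant factors (smallest first, each dividing the next): x - 1, (x - 1)^3.

Check: the last factor (x - 1)^3 is the minimal polynomial, and the product (x - 1)^4 is the characteristic polynomial.

x - 1, (x - 1)^3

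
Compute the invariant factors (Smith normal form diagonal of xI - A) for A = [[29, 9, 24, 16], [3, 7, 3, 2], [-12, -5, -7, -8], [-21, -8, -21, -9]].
x - 5, (x - 5)^3

The Jordan structure of A has elementary divisors (x - 5)^3, (x - 5). Arranging the block sizes at each eigenvalue in decreasing order and taking row products gives the invariant factors.

Invariant factors (smallest first, each dividing the next): x - 5, (x - 5)^3.

Check: the last factor (x - 5)^3 is the minimal polynomial, and the product (x - 5)^4 is the characteristic polynomial.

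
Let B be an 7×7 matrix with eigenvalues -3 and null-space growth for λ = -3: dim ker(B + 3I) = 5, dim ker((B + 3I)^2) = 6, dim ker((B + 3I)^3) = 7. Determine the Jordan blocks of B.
λ = -3: successive nullity increments [5, 1, 1] count blocks of size ≥ k; block sizes are [3, 1, 1, 1, 1].

Jordan blocks: (-3, 3), (-3, 1), (-3, 1), (-3, 1), (-3, 1)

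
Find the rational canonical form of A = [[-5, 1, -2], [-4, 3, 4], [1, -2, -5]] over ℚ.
R = [[0, 0, 9], [1, 0, -9], [0, 1, -7]]

The invariant factors of A (the non-unit diagonal entries of the Smith normal form of xI - A over ℚ[x]) are (x + 3)(x^2 + 4x - 3), each dividing the next. The characteristic polynomial is their product, (x + 3)(x^2 + 4x - 3).

The rational canonical form is the block-diagonal matrix of companion matrices C(f_i):
R = [[0, 0, 9], [1, 0, -9], [0, 1, -7]].

Note the characteristic polynomial does not split into linear factors over ℚ, so A has no Jordan form over ℚ; the rational canonical form exists over any field.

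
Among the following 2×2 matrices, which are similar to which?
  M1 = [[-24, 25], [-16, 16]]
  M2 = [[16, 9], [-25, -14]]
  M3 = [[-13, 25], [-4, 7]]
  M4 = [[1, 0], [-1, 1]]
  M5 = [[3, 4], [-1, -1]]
3 classes: {M1}, {M2, M4, M5}, {M3}

Characteristic polynomials: χ_{M1} = (x + 4)^2, χ_{M2} = (x - 1)^2, χ_{M3} = (x + 3)^2, χ_{M4} = (x - 1)^2, χ_{M5} = (x - 1)^2.

{M1}: invariant factors (x + 4)^2.

{M2, M4, M5}: invariant factors (x - 1)^2.

{M3}: invariant factors (x + 3)^2.

Matrices are similar if and only if their invariant-factor lists agree; the partition into similarity classes is {M1}, {M2, M4, M5}, {M3}.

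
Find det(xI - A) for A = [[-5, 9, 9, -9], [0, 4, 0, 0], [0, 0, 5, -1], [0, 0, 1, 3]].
χ_A(x) = (x - 4)^3(x + 5)

xI - A = [[x + 5, -9, -9, 9], [0, x - 4, 0, 0], [0, 0, x - 5, 1], [0, 0, -1, x - 3]].

Expanding det(xI - A) along the first row:
det(xI - A) = + (x + 5)·det([[x - 4, 0, 0], [0, x - 5, 1], [0, -1, x - 3]]) - (-9)·det([[0, 0, 0], [0, x - 5, 1], [0, -1, x - 3]]) + (-9)·det([[0, x - 4, 0], [0, 0, 1], [0, 0, x - 3]]) - (9)·det([[0, x - 4, 0], [0, 0, x - 5], [0, 0, -1]]).

Evaluating gives χ_A(x) = x^4 - 7x^3 - 12x^2 + 176x - 320 = (x - 4)^3(x + 5).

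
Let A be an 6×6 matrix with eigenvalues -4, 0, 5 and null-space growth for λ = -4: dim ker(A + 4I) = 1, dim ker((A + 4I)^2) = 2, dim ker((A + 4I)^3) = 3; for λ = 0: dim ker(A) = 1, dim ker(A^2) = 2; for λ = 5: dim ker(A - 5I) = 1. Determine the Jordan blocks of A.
λ = -4: successive nullity increments [1, 1, 1] count blocks of size ≥ k; block sizes are [3].
λ = 0: successive nullity increments [1, 1] count blocks of size ≥ k; block sizes are [2].
λ = 5: successive nullity increments [1] count blocks of size ≥ k; block sizes are [1].

Jordan blocks: (-4, 3), (0, 2), (5, 1)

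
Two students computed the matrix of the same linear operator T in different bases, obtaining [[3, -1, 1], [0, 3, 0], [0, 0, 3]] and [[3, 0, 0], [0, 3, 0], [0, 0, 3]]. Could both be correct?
No.

Both have characteristic polynomial (x - 3)^3, but the minimal polynomial of A is (x - 3)^2 while the minimal polynomial of B is x - 3. The minimal polynomial is a similarity invariant, so A and B are not similar.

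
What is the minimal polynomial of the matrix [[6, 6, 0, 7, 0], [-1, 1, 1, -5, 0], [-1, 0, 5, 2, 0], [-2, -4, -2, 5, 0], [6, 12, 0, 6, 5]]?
m_A(x) = (x - 5)^3(x - 2)

The characteristic polynomial factors as (x - 5)^4(x - 2). The minimal polynomial is ∏(x - λ)^{k_λ} where k_λ is the size of the largest Jordan block at λ.

For λ = 2: rank(A - 2I) = 4, and the largest Jordan block has size 1 (the smallest k with rank((A - 2I)^k) = rank((A - 2I)^(k+1))).
For λ = 5: rank(A - 5I) = 3, and the largest Jordan block has size 3 (the smallest k with rank((A - 5I)^k) = rank((A - 5I)^(k+1))).

So m_A(x) = (x - 5)^3(x - 2).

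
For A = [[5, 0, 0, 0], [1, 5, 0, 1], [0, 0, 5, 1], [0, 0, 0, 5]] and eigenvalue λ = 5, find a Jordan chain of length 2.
We seek v_1 ∈ ker((A - 5I)^2) \ ker(A - 5I), then set v_{i+1} = (A - 5I) v_i.

One such chain is v_1 = [[1, -1, 1, 0]]^T, v_2 = [[0, 1, 0, 0]]^T. Check: (A - 5I) v_2 = [[0, 0, 0, 0]]^T = 0.

v_1 = [[1, -1, 1, 0]]^T, v_2 = [[0, 1, 0, 0]]^T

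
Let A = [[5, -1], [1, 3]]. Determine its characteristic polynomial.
χ_A(x) = (x - 4)^2

xI - A = [[x - 5, 1], [-1, x - 3]].

Expanding det(xI - A) along the first row:
det(xI - A) = + (x - 5)·det([[x - 3]]) - (1)·det([[-1]]).

Evaluating gives χ_A(x) = x^2 - 8x + 16 = (x - 4)^2.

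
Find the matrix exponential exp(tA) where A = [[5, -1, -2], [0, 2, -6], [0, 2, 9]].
e^{tA} = [[e^{5*t}, (1 - e^{t})*e^{5*t}, 2*(1 - e^{t})*e^{5*t}], [0, (4 - 3*e^{t})*e^{5*t}, 6*(1 - e^{t})*e^{5*t}], [0, 2*(e^{t} - 1)*e^{5*t}, (4*e^{t} - 3)*e^{5*t}]]

A has Jordan form J = [[5, 0, 0], [0, 5, 0], [0, 0, 6]] with A = PJP^{-1}, so e^{tA} = P e^{tJ} P^{-1}.

For a Jordan block J_k(λ), e^{tJ_k(λ)} = e^{λt} · (I + tN + t^2 N^2/2! + ... + t^{k-1} N^{k-1}/(k-1)!) where N is the nilpotent superdiagonal part.

Assembling the blocks and conjugating back gives the entries of e^{tA} as shown above.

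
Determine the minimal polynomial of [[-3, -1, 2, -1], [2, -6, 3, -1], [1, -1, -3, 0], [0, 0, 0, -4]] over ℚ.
m_A(x) = (x + 4)^3

The characteristic polynomial factors as (x + 4)^4. The minimal polynomial is ∏(x - λ)^{k_λ} where k_λ is the size of the largest Jordan block at λ.

For λ = -4: rank(A + 4I) = 2, and the largest Jordan block has size 3 (the smallest k with rank((A + 4I)^k) = rank((A + 4I)^(k+1))).

So m_A(x) = (x + 4)^3.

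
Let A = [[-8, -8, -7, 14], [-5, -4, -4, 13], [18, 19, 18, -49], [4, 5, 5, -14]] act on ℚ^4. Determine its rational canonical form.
The invariant factors of A (the non-unit diagonal entries of the Smith normal form of xI - A over ℚ[x]) are x + 3, (x - 1)(x + 3)^2, each dividing the next. The characteristic polynomial is their product, (x - 1)(x + 3)^3.

The rational canonical form is the block-diagonal matrix of companion matrices C(f_i):
R = [[-3, 0, 0, 0], [0, 0, 0, 9], [0, 1, 0, -3], [0, 0, 1, -5]].

R = [[-3, 0, 0, 0], [0, 0, 0, 9], [0, 1, 0, -3], [0, 0, 1, -5]]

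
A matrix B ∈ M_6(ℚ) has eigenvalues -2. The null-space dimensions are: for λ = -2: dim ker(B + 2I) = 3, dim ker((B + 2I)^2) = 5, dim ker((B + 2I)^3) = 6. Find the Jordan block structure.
Jordan blocks: (-2, 3), (-2, 2), (-2, 1)

λ = -2: successive nullity increments [3, 2, 1] count blocks of size ≥ k; block sizes are [3, 2, 1].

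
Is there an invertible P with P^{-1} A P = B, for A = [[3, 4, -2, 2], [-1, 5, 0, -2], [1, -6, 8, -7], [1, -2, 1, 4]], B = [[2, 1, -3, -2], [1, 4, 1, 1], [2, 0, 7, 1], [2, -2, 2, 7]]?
Two matrices over a field are similar if and only if they have the same invariant factors.

Both A and B have characteristic polynomial (x - 5)^4 and minimal polynomial (x - 5)^2. Computing further, both have invariant factors (x - 5)^2, (x - 5)^2. Hence A and B are similar.

Yes.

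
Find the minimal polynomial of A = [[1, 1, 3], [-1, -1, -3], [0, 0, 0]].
m_A(x) = x^2

The characteristic polynomial factors as x^3. The minimal polynomial is ∏(x - λ)^{k_λ} where k_λ is the size of the largest Jordan block at λ.

For λ = 0: rank(A) = 1, and the largest Jordan block has size 2 (the smallest k with rank(A^k) = rank(A^(k+1))).

So m_A(x) = x^2.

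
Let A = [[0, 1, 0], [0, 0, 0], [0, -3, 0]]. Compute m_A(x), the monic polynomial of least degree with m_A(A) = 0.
m_A(x) = x^2

The characteristic polynomial factors as x^3. The minimal polynomial is ∏(x - λ)^{k_λ} where k_λ is the size of the largest Jordan block at λ.

For λ = 0: rank(A) = 1, and the largest Jordan block has size 2 (the smallest k with rank(A^k) = rank(A^(k+1))).

So m_A(x) = x^2.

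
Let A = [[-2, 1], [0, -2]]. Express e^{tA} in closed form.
A has Jordan form J = [[-2, 1], [0, -2]] with A = PJP^{-1}, so e^{tA} = P e^{tJ} P^{-1}.

For a Jordan block J_k(λ), e^{tJ_k(λ)} = e^{λt} · (I + tN + t^2 N^2/2! + ... + t^{k-1} N^{k-1}/(k-1)!) where N is the nilpotent superdiagonal part.

Assembling the blocks and conjugating back gives the entries of e^{tA} as shown above.

e^{tA} = [[e^{-2*t}, t*e^{-2*t}], [0, e^{-2*t}]]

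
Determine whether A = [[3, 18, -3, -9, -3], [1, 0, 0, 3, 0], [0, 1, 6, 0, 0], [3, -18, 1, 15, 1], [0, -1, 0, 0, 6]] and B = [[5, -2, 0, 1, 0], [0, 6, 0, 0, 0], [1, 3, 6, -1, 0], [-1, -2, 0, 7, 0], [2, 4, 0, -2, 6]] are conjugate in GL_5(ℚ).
No.

Both have characteristic polynomial (x - 6)^5, but the minimal polynomial of A is (x - 6)^3 while the minimal polynomial of B is (x - 6)^2. The minimal polynomial is a similarity invariant, so A and B are not similar.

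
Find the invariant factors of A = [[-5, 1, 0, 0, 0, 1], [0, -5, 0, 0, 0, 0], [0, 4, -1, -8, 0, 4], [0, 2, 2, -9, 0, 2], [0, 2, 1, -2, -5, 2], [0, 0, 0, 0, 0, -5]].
x + 5, x + 5, (x + 5)^2, (x + 5)^2

The Jordan structure of A has elementary divisors (x + 5)^2, (x + 5)^2, (x + 5), (x + 5). Arranging the block sizes at each eigenvalue in decreasing order and taking row products gives the invariant factors.

Invariant factors (smallest first, each dividing the next): x + 5, x + 5, (x + 5)^2, (x + 5)^2.

Check: the last factor (x + 5)^2 is the minimal polynomial, and the product (x + 5)^6 is the characteristic polynomial.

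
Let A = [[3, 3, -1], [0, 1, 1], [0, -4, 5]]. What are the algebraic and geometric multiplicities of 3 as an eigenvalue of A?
algebraic multiplicity 3, geometric multiplicity 1

The characteristic polynomial is (x - 3)^3, so the factor x - 3 appears with exponent 3: the algebraic multiplicity is 3.

rank(A - 3I) = 2, so the eigenspace has dimension 3 - 2 = 1: the geometric multiplicity is 1.

Since 1 < 3, A is not diagonalizable.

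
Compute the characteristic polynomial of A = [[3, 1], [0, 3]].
χ_A(x) = (x - 3)^2

xI - A = [[x - 3, -1], [0, x - 3]].

Expanding det(xI - A) along the first row:
det(xI - A) = + (x - 3)·det([[x - 3]]) - (-1)·det([[0]]).

Evaluating gives χ_A(x) = x^2 - 6x + 9 = (x - 3)^2.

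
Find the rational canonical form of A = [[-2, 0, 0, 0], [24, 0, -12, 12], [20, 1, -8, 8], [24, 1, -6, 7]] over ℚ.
The invariant factors of A (the non-unit diagonal entries of the Smith normal form of xI - A over ℚ[x]) are x + 2, (x - 3)(x + 2)^2, each dividing the next. The characteristic polynomial is their product, (x - 3)(x + 2)^3.

The rational canonical form is the block-diagonal matrix of companion matrices C(f_i):
R = [[-2, 0, 0, 0], [0, 0, 0, 12], [0, 1, 0, 8], [0, 0, 1, -1]].

R = [[-2, 0, 0, 0], [0, 0, 0, 12], [0, 1, 0, 8], [0, 0, 1, -1]]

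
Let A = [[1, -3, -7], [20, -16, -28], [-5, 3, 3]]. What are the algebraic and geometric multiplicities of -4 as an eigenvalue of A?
algebraic multiplicity 3, geometric multiplicity 2

The characteristic polynomial is (x + 4)^3, so the factor x + 4 appears with exponent 3: the algebraic multiplicity is 3.

rank(A + 4I) = 1, so the eigenspace has dimension 3 - 1 = 2: the geometric multiplicity is 2.

Since 2 < 3, A is not diagonalizable.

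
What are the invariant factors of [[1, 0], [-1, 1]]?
(x - 1)^2

The Jordan structure of A has elementary divisors (x - 1)^2. Arranging the block sizes at each eigenvalue in decreasing order and taking row products gives the invariant factors.

Invariant factors (smallest first, each dividing the next): (x - 1)^2.

Check: the last factor (x - 1)^2 is the minimal polynomial, and the product (x - 1)^2 is the characteristic polynomial.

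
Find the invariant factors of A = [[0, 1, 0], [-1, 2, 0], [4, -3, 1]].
The Jordan structure of A has elementary divisors (x - 1)^3. Arranging the block sizes at each eigenvalue in decreasing order and taking row products gives the invariant factors.

Invariant factors (smallest first, each dividing the next): (x - 1)^3.

Check: the last factor (x - 1)^3 is the minimal polynomial, and the product (x - 1)^3 is the characteristic polynomial.

(x - 1)^3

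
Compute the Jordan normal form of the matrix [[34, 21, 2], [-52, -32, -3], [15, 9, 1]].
The characteristic polynomial is det(xI - A) = (x - 1)^3, so the eigenvalues are 1 (algebraic multiplicity 3).

For λ = 1: rank(A - I) = 2, rank((A - I)^2) = 1, rank((A - I)^3) = 0. The eigenspace has dimension 3 - 2 = 1, so there is 1 Jordan block; the rank sequence gives block sizes [3].

Assembling the blocks gives the Jordan form J above.

J = [[1, 1, 0], [0, 1, 1], [0, 0, 1]]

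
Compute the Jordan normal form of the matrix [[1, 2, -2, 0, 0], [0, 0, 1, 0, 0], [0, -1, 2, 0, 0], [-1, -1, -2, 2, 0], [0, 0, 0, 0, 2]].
The characteristic polynomial is det(xI - A) = (x - 2)^2(x - 1)^3, so the eigenvalues are 1 (algebraic multiplicity 3), 2 (algebraic multiplicity 2).

For λ = 1: rank(A - I) = 3, rank((A - I)^2) = 2. The eigenspace has dimension 5 - 3 = 2, so there are 2 Jordan blocks; the rank sequence gives block sizes [2, 1].

For λ = 2: rank(A - 2I) = 3. The eigenspace has dimension 5 - 3 = 2, so there are 2 Jordan blocks; the rank sequence gives block sizes [1, 1].

Assembling the blocks gives the Jordan form J above.

J = [[1, 1, 0, 0, 0], [0, 1, 0, 0, 0], [0, 0, 1, 0, 0], [0, 0, 0, 2, 0], [0, 0, 0, 0, 2]]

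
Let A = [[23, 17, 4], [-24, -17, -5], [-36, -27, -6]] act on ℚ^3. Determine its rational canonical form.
R = [[0, 0, -3], [1, 0, 10], [0, 1, 0]]

The invariant factors of A (the non-unit diagonal entries of the Smith normal form of xI - A over ℚ[x]) are (x - 3)(x^2 + 3x - 1), each dividing the next. The characteristic polynomial is their product, (x - 3)(x^2 + 3x - 1).

The rational canonical form is the block-diagonal matrix of companion matrices C(f_i):
R = [[0, 0, -3], [1, 0, 10], [0, 1, 0]].

Note the characteristic polynomial does not split into linear factors over ℚ, so A has no Jordan form over ℚ; the rational canonical form exists over any field.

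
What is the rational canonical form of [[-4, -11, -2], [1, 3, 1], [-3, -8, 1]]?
The invariant factors of A (the non-unit diagonal entries of the Smith normal form of xI - A over ℚ[x]) are x^3 + 2, each dividing the next. The characteristic polynomial is their product, x^3 + 2.

The rational canonical form is the block-diagonal matrix of companion matrices C(f_i):
R = [[0, 0, -2], [1, 0, 0], [0, 1, 0]].

Note the characteristic polynomial does not split into linear factors over ℚ, so A has no Jordan form over ℚ; the rational canonical form exists over any field.

R = [[0, 0, -2], [1, 0, 0], [0, 1, 0]]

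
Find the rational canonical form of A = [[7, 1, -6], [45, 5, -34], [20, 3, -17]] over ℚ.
The invariant factors of A (the non-unit diagonal entries of the Smith normal form of xI - A over ℚ[x]) are (x + 3)(x^2 + 2x + 2), each dividing the next. The characteristic polynomial is their product, (x + 3)(x^2 + 2x + 2).

The rational canonical form is the block-diagonal matrix of companion matrices C(f_i):
R = [[0, 0, -6], [1, 0, -8], [0, 1, -5]].

Note the characteristic polynomial does not split into linear factors over ℚ, so A has no Jordan form over ℚ; the rational canonical form exists over any field.

R = [[0, 0, -6], [1, 0, -8], [0, 1, -5]]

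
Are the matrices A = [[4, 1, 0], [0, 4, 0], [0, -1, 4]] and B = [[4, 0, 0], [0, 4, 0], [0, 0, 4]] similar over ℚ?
Both have characteristic polynomial (x - 4)^3, but the minimal polynomial of A is (x - 4)^2 while the minimal polynomial of B is x - 4. The minimal polynomial is a similarity invariant, so A and B are not similar.

No.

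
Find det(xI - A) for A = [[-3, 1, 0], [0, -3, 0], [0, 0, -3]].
χ_A(x) = (x + 3)^3

xI - A = [[x + 3, -1, 0], [0, x + 3, 0], [0, 0, x + 3]].

Expanding det(xI - A) along the first row:
det(xI - A) = + (x + 3)·det([[x + 3, 0], [0, x + 3]]) - (-1)·det([[0, 0], [0, x + 3]]) + (0)·det([[0, x + 3], [0, 0]]).

Evaluating gives χ_A(x) = x^3 + 9x^2 + 27x + 27 = (x + 3)^3.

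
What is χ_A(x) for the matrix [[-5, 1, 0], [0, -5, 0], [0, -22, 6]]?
χ_A(x) = (x - 6)(x + 5)^2

xI - A = [[x + 5, -1, 0], [0, x + 5, 0], [0, 22, x - 6]].

Expanding det(xI - A) along the first row:
det(xI - A) = + (x + 5)·det([[x + 5, 0], [22, x - 6]]) - (-1)·det([[0, 0], [0, x - 6]]) + (0)·det([[0, x + 5], [0, 22]]).

Evaluating gives χ_A(x) = x^3 + 4x^2 - 35x - 150 = (x - 6)(x + 5)^2.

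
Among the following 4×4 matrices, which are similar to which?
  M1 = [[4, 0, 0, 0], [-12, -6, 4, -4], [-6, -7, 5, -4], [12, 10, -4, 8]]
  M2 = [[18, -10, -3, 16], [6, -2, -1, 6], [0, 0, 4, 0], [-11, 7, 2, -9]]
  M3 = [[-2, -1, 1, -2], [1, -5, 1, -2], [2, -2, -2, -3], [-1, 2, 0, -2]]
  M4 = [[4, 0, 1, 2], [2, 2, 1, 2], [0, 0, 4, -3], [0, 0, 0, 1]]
Characteristic polynomials: χ_{M1} = (x - 4)^2(x - 2)(x - 1), χ_{M2} = (x - 4)^2(x - 2)(x - 1), χ_{M3} = (x + 2)(x + 3)^3, χ_{M4} = (x - 4)^2(x - 2)(x - 1).

{M1}: invariant factors x - 4, (x - 4)(x - 2)(x - 1).

{M2, M4}: invariant factors (x - 4)^2(x - 2)(x - 1).

{M3}: invariant factors (x + 2)(x + 3)^3.

Matrices are similar if and only if their invariant-factor lists agree; the partition into similarity classes is {M1}, {M2, M4}, {M3}.

3 classes: {M1}, {M2, M4}, {M3}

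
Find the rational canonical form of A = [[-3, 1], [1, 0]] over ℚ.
The invariant factors of A (the non-unit diagonal entries of the Smith normal form of xI - A over ℚ[x]) are x^2 + 3x - 1, each dividing the next. The characteristic polynomial is their product, x^2 + 3x - 1.

The rational canonical form is the block-diagonal matrix of companion matrices C(f_i):
R = [[0, 1], [1, -3]].

Note the characteristic polynomial does not split into linear factors over ℚ, so A has no Jordan form over ℚ; the rational canonical form exists over any field.

R = [[0, 1], [1, -3]]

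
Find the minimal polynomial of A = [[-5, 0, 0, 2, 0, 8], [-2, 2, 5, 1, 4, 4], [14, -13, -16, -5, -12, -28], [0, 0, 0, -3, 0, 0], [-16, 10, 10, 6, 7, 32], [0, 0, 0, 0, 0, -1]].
The characteristic polynomial factors as (x + 1)^2(x + 3)^3(x + 5). The minimal polynomial is ∏(x - λ)^{k_λ} where k_λ is the size of the largest Jordan block at λ.

For λ = -5: rank(A + 5I) = 5, and the largest Jordan block has size 1 (the smallest k with rank((A + 5I)^k) = rank((A + 5I)^(k+1))).
For λ = -3: rank(A + 3I) = 4, and the largest Jordan block has size 2 (the smallest k with rank((A + 3I)^k) = rank((A + 3I)^(k+1))).
For λ = -1: rank(A + I) = 4, and the largest Jordan block has size 1 (the smallest k with rank((A + I)^k) = rank((A + I)^(k+1))).

So m_A(x) = (x + 1)(x + 3)^2(x + 5).

m_A(x) = (x + 1)(x + 3)^2(x + 5)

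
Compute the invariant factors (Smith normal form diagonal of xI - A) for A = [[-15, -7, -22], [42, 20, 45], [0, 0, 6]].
The Jordan structure of A has elementary divisors (x + 1), (x - 6)^2. Arranging the block sizes at each eigenvalue in decreasing order and taking row products gives the invariant factors.

Invariant factors (smallest first, each dividing the next): (x - 6)^2(x + 1).

Check: the last factor (x - 6)^2(x + 1) is the minimal polynomial, and the product (x - 6)^2(x + 1) is the characteristic polynomial.

(x - 6)^2(x + 1)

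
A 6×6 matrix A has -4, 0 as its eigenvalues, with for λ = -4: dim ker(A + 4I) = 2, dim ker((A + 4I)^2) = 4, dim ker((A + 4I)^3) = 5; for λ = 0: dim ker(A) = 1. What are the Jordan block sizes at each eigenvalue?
λ = -4: successive nullity increments [2, 2, 1] count blocks of size ≥ k; block sizes are [3, 2].
λ = 0: successive nullity increments [1] count blocks of size ≥ k; block sizes are [1].

Jordan blocks: (-4, 3), (-4, 2), (0, 1)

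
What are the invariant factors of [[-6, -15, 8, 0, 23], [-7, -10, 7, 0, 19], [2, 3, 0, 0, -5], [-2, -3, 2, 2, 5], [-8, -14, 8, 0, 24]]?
The Jordan structure of A has elementary divisors (x - 2)^3, (x - 2), (x - 2). Arranging the block sizes at each eigenvalue in decreasing order and taking row products gives the invariant factors.

Invariant factors (smallest first, each dividing the next): x - 2, x - 2, (x - 2)^3.

Check: the last factor (x - 2)^3 is the minimal polynomial, and the product (x - 2)^5 is the characteristic polynomial.

x - 2, x - 2, (x - 2)^3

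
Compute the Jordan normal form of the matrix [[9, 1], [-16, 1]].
The characteristic polynomial is det(xI - A) = (x - 5)^2, so the eigenvalues are 5 (algebraic multiplicity 2).

For λ = 5: rank(A - 5I) = 1, rank((A - 5I)^2) = 0. The eigenspace has dimension 2 - 1 = 1, so there is 1 Jordan block; the rank sequence gives block sizes [2].

Assembling the blocks gives the Jordan form J above.

J = [[5, 1], [0, 5]]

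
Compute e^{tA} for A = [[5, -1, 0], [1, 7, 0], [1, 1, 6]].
A has Jordan form J = [[6, 1, 0], [0, 6, 0], [0, 0, 6]] with A = PJP^{-1}, so e^{tA} = P e^{tJ} P^{-1}.

For a Jordan block J_k(λ), e^{tJ_k(λ)} = e^{λt} · (I + tN + t^2 N^2/2! + ... + t^{k-1} N^{k-1}/(k-1)!) where N is the nilpotent superdiagonal part.

Assembling the blocks and conjugating back gives the entries of e^{tA} as shown above.

e^{tA} = [[(1 - t)*e^{6*t}, -t*e^{6*t}, 0], [t*e^{6*t}, (t + 1)*e^{6*t}, 0], [t*e^{6*t}, t*e^{6*t}, e^{6*t}]]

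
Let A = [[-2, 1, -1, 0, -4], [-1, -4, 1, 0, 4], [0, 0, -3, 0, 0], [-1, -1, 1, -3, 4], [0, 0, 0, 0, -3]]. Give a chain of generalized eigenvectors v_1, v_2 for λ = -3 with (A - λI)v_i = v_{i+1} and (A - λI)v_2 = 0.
v_1 = [[0, 1, 0, -2, 0]]^T, v_2 = [[1, -1, 0, -1, 0]]^T

We seek v_1 ∈ ker((A + 3I)^2) \ ker(A + 3I), then set v_{i+1} = (A + 3I) v_i.

One such chain is v_1 = [[0, 1, 0, -2, 0]]^T, v_2 = [[1, -1, 0, -1, 0]]^T. Check: (A + 3I) v_2 = [[0, 0, 0, 0, 0]]^T = 0.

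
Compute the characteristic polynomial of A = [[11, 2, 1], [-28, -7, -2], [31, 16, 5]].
χ_A(x) = (x - 6)^2(x + 3)

xI - A = [[x - 11, -2, -1], [28, x + 7, 2], [-31, -16, x - 5]].

Expanding det(xI - A) along the first row:
det(xI - A) = + (x - 11)·det([[x + 7, 2], [-16, x - 5]]) - (-2)·det([[28, 2], [-31, x - 5]]) + (-1)·det([[28, x + 7], [-31, -16]]).

Evaluating gives χ_A(x) = x^3 - 9x^2 + 108 = (x - 6)^2(x + 3).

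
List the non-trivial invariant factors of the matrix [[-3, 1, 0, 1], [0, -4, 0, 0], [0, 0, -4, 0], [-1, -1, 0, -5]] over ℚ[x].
The Jordan structure of A has elementary divisors (x + 4)^2, (x + 4), (x + 4). Arranging the block sizes at each eigenvalue in decreasing order and taking row products gives the invariant factors.

Invariant factors (smallest first, each dividing the next): x + 4, x + 4, (x + 4)^2.

Check: the last factor (x + 4)^2 is the minimal polynomial, and the product (x + 4)^4 is the characteristic polynomial.

x + 4, x + 4, (x + 4)^2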